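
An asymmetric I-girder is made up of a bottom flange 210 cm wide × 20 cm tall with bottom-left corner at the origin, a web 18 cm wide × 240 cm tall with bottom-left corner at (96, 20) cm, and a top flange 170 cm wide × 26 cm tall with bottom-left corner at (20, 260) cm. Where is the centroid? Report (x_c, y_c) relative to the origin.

x_c = 105.00 cm, y_c = 143.23 cm

bottom flange: A = 210 × 20 = 4200.00, centroid at (105.00, 10.00).
web: A = 18 × 240 = 4320.00, centroid at (105.00, 140.00).
top flange: A = 170 × 26 = 4420.00, centroid at (105.00, 273.00).
ΣA = 12940.00 cm², ΣAx_c = 1358700.00 cm³, ΣAy_c = 1853460.00 cm³.
x_c = 1358700.00/12940.00 = 105.00 cm; y_c = 1853460.00/12940.00 = 143.23 cm.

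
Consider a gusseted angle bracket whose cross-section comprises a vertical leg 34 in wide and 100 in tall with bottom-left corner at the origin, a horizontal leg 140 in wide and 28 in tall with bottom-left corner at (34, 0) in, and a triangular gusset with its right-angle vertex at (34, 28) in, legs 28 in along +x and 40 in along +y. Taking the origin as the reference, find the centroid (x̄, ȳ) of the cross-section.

Part | A | x̄ᵢ | ȳᵢ | A·x̄ᵢ | A·ȳᵢ
vertical leg | 3400.00 | 17.00 | 50.00 | 57800.00 | 170000.00
horizontal leg | 3920.00 | 104.00 | 14.00 | 407680.00 | 54880.00
gusset | 560.00 | 43.33 | 41.33 | 24266.67 | 23146.67
Σ | 7880.00 |  |  | 489746.67 | 248026.67
x̄ = 489746.67 / 7880.00 = 62.15 in
ȳ = 248026.67 / 7880.00 = 31.48 in

x̄ = 62.15 in, ȳ = 31.48 in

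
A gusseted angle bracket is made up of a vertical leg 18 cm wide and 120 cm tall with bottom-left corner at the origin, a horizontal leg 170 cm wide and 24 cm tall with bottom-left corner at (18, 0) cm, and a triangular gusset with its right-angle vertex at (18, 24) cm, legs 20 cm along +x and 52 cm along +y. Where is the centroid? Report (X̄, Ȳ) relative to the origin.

vertical leg: A = 18 × 120 = 2160.00, centroid at (9.00, 60.00).
horizontal leg: A = 170 × 24 = 4080.00, centroid at (103.00, 12.00).
gusset: A = ½·20·52 = 520.00, centroid at (24.67, 41.33).
ΣA = 6760.00 cm², ΣAX̄ = 452506.67 cm³, ΣAȲ = 200053.33 cm³.
X̄ = 452506.67/6760.00 = 66.94 cm; Ȳ = 200053.33/6760.00 = 29.59 cm.

X̄ = 66.94 cm, Ȳ = 29.59 cm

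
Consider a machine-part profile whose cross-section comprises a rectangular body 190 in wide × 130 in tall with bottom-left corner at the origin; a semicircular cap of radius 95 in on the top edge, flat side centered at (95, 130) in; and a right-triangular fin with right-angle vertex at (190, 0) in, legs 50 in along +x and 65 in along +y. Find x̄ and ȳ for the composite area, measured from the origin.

Part | A | x̄ᵢ | ȳᵢ | A·x̄ᵢ | A·ȳᵢ
rectangular body | 24700.00 | 95.00 | 65.00 | 2346500.00 | 1605500.00
semicircular top | 14176.44 | 95.00 | 170.32 | 1346761.50 | 2414520.12
triangular fin | 1625.00 | 206.67 | 21.67 | 335833.33 | 35208.33
Σ | 40501.44 |  |  | 4029094.83 | 4055228.46
x̄ = 4029094.83 / 40501.44 = 99.48 in
ȳ = 4055228.46 / 40501.44 = 100.13 in

x̄ = 99.48 in, ȳ = 100.13 in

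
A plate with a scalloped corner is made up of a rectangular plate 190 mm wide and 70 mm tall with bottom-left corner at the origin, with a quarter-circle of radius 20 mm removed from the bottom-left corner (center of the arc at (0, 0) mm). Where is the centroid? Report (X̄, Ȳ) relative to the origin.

X̄ = 97.09 mm, Ȳ = 35.64 mm

plate: A = 190 × 70 = 13300.00, centroid at (95.00, 35.00).
removed quarter-circle: A = −¼π·20² = -314.16, centroid at (8.49, 8.49).
ΣA = 12985.84 mm², ΣAX̄ = 1260833.33 mm³, ΣAȲ = 462833.33 mm³.
X̄ = 1260833.33/12985.84 = 97.09 mm; Ȳ = 462833.33/12985.84 = 35.64 mm.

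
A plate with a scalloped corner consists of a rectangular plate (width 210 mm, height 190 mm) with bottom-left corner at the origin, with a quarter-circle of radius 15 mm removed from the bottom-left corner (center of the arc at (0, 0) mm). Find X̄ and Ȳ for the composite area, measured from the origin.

X̄ = 105.44 mm, Ȳ = 95.39 mm

Part | A | x̄ᵢ | ȳᵢ | A·x̄ᵢ | A·ȳᵢ
plate | 39900.00 | 105.00 | 95.00 | 4189500.00 | 3790500.00
removed quarter-circle | -176.71 | 6.37 | 6.37 | -1125.00 | -1125.00
Σ | 39723.29 |  |  | 4188375.00 | 3789375.00
X̄ = 4188375.00 / 39723.29 = 105.44 mm
Ȳ = 3789375.00 / 39723.29 = 95.39 mm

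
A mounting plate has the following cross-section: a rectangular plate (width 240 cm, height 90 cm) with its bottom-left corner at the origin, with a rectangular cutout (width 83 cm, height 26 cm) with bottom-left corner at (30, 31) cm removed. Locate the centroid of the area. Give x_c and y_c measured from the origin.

x_c = 125.38 cm, y_c = 45.11 cm

Part | A | x̄ᵢ | ȳᵢ | A·x̄ᵢ | A·ȳᵢ
plate | 21600.00 | 120.00 | 45.00 | 2592000.00 | 972000.00
hole | -2158.00 | 71.50 | 44.00 | -154297.00 | -94952.00
Σ | 19442.00 |  |  | 2437703.00 | 877048.00
x_c = 2437703.00 / 19442.00 = 125.38 cm
y_c = 877048.00 / 19442.00 = 45.11 cm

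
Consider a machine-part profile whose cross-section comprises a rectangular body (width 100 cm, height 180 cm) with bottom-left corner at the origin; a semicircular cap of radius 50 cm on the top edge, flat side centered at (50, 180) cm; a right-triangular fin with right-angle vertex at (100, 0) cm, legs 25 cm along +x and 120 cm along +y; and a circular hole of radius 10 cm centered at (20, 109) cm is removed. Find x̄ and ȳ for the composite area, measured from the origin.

x̄ = 54.19 cm, ȳ = 105.39 cm

rectangular body: A = 100 × 180 = 18000.00, centroid at (50.00, 90.00).
semicircular top: A = ½π·50² = 3926.99, centroid at (50.00, 201.22).
triangular fin: A = ½·25·120 = 1500.00, centroid at (108.33, 40.00).
hole: A = −π·10² = -314.16, centroid at (20.00, 109.00).
ΣA = 23112.83 cm²
ΣAx̄ = (18000.00)(50.00) + (3926.99)(50.00) + (1500.00)(108.33) + (-314.16)(20.00) = 1252566.36 cm³
ΣAȳ = (18000.00)(90.00) + (3926.99)(201.22) + (1500.00)(40.00) + (-314.16)(109.00) = 2435948.32 cm³
x̄ = 1252566.36 / 23112.83 = 54.19 cm
ȳ = 2435948.32 / 23112.83 = 105.39 cm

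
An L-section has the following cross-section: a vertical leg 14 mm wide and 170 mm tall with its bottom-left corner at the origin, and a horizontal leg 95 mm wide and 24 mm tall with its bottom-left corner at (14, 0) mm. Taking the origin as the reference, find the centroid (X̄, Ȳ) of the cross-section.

vertical leg: A = 14 × 170 = 2380.00, centroid at (7.00, 85.00).
horizontal leg: A = 95 × 24 = 2280.00, centroid at (61.50, 12.00).
ΣA = 4660.00 mm², ΣAX̄ = 156880.00 mm³, ΣAȲ = 229660.00 mm³.
X̄ = 156880.00/4660.00 = 33.67 mm; Ȳ = 229660.00/4660.00 = 49.28 mm.

X̄ = 33.67 mm, Ȳ = 49.28 mm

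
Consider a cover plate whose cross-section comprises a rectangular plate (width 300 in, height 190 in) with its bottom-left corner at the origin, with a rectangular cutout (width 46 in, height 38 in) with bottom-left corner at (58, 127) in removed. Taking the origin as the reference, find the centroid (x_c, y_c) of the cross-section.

x_c = 152.18 in, y_c = 93.39 in

plate: A = 300 × 190 = 57000.00, centroid at (150.00, 95.00).
hole: A = −(46 × 38) = -1748.00, centroid at (81.00, 146.00).
ΣA = 55252.00 in²
ΣAx_c = (57000.00)(150.00) + (-1748.00)(81.00) = 8408412.00 in³
ΣAy_c = (57000.00)(95.00) + (-1748.00)(146.00) = 5159792.00 in³
x_c = 8408412.00 / 55252.00 = 152.18 in
y_c = 5159792.00 / 55252.00 = 93.39 in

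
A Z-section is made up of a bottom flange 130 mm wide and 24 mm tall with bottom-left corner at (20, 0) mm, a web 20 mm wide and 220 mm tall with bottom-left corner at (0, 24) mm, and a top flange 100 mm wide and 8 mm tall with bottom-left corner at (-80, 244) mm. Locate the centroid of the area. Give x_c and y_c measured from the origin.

bottom flange: A = 130 × 24 = 3120.00, centroid at (85.00, 12.00).
web: A = 20 × 220 = 4400.00, centroid at (10.00, 134.00).
top flange: A = 100 × 8 = 800.00, centroid at (-30.00, 248.00).
ΣA = 8320.00 mm², ΣAx_c = 285200.00 mm³, ΣAy_c = 825440.00 mm³.
x_c = 285200.00/8320.00 = 34.28 mm; y_c = 825440.00/8320.00 = 99.21 mm.

x_c = 34.28 mm, y_c = 99.21 mm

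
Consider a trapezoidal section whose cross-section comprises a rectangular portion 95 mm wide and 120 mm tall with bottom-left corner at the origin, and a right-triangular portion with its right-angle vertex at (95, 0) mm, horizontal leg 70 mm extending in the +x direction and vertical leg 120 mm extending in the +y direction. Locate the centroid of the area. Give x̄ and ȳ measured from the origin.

rectangular portion: A = 95 × 120 = 11400.00, centroid at (47.50, 60.00).
triangular portion: A = ½·70·120 = 4200.00, centroid at (118.33, 40.00).
ΣA = 15600.00 mm²
ΣAx̄ = (11400.00)(47.50) + (4200.00)(118.33) = 1038500.00 mm³
ΣAȳ = (11400.00)(60.00) + (4200.00)(40.00) = 852000.00 mm³
x̄ = 1038500.00 / 15600.00 = 66.57 mm
ȳ = 852000.00 / 15600.00 = 54.62 mm

x̄ = 66.57 mm, ȳ = 54.62 mm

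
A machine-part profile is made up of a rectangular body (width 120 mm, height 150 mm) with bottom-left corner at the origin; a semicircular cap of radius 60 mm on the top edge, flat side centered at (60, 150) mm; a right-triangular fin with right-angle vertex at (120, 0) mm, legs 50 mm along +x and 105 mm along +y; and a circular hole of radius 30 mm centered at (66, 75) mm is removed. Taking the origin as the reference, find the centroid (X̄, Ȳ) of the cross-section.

X̄ = 67.86 mm, Ȳ = 94.75 mm

rectangular body: A = 120 × 150 = 18000.00, centroid at (60.00, 75.00).
semicircular top: A = ½π·60² = 5654.87, centroid at (60.00, 175.46).
triangular fin: A = ½·50·105 = 2625.00, centroid at (136.67, 35.00).
hole: A = −π·30² = -2827.43, centroid at (66.00, 75.00).
ΣA = 23452.43 mm², ΣAX̄ = 1591431.40 mm³, ΣAȲ = 2222047.51 mm³.
X̄ = 1591431.40/23452.43 = 67.86 mm; Ȳ = 2222047.51/23452.43 = 94.75 mm.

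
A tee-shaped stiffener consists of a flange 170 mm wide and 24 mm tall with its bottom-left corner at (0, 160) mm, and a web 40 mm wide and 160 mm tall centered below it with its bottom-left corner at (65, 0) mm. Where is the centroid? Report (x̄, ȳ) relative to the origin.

web: A = 40 × 160 = 6400.00, centroid at (85.00, 80.00).
flange: A = 170 × 24 = 4080.00, centroid at (85.00, 172.00).
ΣA = 10480.00 mm²
ΣAx̄ = (6400.00)(85.00) + (4080.00)(85.00) = 890800.00 mm³
ΣAȳ = (6400.00)(80.00) + (4080.00)(172.00) = 1213760.00 mm³
x̄ = 890800.00 / 10480.00 = 85.00 mm
ȳ = 1213760.00 / 10480.00 = 115.82 mm

x̄ = 85.00 mm, ȳ = 115.82 mm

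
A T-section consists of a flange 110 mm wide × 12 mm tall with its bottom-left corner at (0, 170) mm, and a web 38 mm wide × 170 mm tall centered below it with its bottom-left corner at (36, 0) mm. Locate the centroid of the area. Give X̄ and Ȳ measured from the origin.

X̄ = 55.00 mm, Ȳ = 100.44 mm

web: A = 38 × 170 = 6460.00, centroid at (55.00, 85.00).
flange: A = 110 × 12 = 1320.00, centroid at (55.00, 176.00).
ΣA = 7780.00 mm², ΣAX̄ = 427900.00 mm³, ΣAȲ = 781420.00 mm³.
X̄ = 427900.00/7780.00 = 55.00 mm; Ȳ = 781420.00/7780.00 = 100.44 mm.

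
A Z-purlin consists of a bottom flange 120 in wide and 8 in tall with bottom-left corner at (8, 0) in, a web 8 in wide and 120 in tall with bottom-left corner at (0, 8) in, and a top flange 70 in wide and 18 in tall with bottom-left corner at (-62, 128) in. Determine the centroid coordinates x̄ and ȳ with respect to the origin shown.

Part | A | x̄ᵢ | ȳᵢ | A·x̄ᵢ | A·ȳᵢ
bottom flange | 960.00 | 68.00 | 4.00 | 65280.00 | 3840.00
web | 960.00 | 4.00 | 68.00 | 3840.00 | 65280.00
top flange | 1260.00 | -27.00 | 137.00 | -34020.00 | 172620.00
Σ | 3180.00 |  |  | 35100.00 | 241740.00
x̄ = 35100.00 / 3180.00 = 11.04 in
ȳ = 241740.00 / 3180.00 = 76.02 in

x̄ = 11.04 in, ȳ = 76.02 in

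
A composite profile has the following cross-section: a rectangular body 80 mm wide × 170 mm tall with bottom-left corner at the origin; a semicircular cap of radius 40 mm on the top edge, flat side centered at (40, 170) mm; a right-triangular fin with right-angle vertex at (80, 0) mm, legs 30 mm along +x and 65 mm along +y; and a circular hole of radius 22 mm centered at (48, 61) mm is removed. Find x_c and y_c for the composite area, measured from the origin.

rectangular body: A = 80 × 170 = 13600.00, centroid at (40.00, 85.00).
semicircular top: A = ½π·40² = 2513.27, centroid at (40.00, 186.98).
triangular fin: A = ½·30·65 = 975.00, centroid at (90.00, 21.67).
hole: A = −π·22² = -1520.53, centroid at (48.00, 61.00).
ΣA = 15567.74 mm²
ΣAx_c = (13600.00)(40.00) + (2513.27)(40.00) + (975.00)(90.00) + (-1520.53)(48.00) = 659295.48 mm³
ΣAy_c = (13600.00)(85.00) + (2513.27)(186.98) + (975.00)(21.67) + (-1520.53)(61.00) = 1554295.89 mm³
x_c = 659295.48 / 15567.74 = 42.35 mm
y_c = 1554295.89 / 15567.74 = 99.84 mm

x_c = 42.35 mm, y_c = 99.84 mm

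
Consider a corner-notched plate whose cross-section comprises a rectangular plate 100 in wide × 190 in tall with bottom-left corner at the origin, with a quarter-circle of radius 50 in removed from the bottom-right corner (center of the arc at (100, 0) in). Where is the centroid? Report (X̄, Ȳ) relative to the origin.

plate: A = 100 × 190 = 19000.00, centroid at (50.00, 95.00).
removed quarter-circle: A = −¼π·50² = -1963.50, centroid at (78.78, 21.22).
ΣA = 17036.50 in², ΣAX̄ = 795317.13 in³, ΣAȲ = 1763333.33 in³.
X̄ = 795317.13/17036.50 = 46.68 in; Ȳ = 1763333.33/17036.50 = 103.50 in.

X̄ = 46.68 in, Ȳ = 103.50 in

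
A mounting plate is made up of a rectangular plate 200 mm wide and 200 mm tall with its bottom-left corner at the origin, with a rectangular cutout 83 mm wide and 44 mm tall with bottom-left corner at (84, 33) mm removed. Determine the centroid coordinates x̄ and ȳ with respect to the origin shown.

plate: A = 200 × 200 = 40000.00, centroid at (100.00, 100.00).
hole: A = −(83 × 44) = -3652.00, centroid at (125.50, 55.00).
ΣA = 36348.00 mm²
ΣAx̄ = (40000.00)(100.00) + (-3652.00)(125.50) = 3541674.00 mm³
ΣAȳ = (40000.00)(100.00) + (-3652.00)(55.00) = 3799140.00 mm³
x̄ = 3541674.00 / 36348.00 = 97.44 mm
ȳ = 3799140.00 / 36348.00 = 104.52 mm

x̄ = 97.44 mm, ȳ = 104.52 mm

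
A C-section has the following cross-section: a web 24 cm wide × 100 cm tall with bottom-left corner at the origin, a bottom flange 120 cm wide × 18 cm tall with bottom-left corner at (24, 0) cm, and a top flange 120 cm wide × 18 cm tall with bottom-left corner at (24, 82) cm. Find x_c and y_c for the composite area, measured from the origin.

x_c = 58.29 cm, y_c = 50.00 cm

web: A = 24 × 100 = 2400.00, centroid at (12.00, 50.00).
bottom flange: A = 120 × 18 = 2160.00, centroid at (84.00, 9.00).
top flange: A = 120 × 18 = 2160.00, centroid at (84.00, 91.00).
ΣA = 6720.00 cm²
ΣAx_c = (2400.00)(12.00) + (2160.00)(84.00) + (2160.00)(84.00) = 391680.00 cm³
ΣAy_c = (2400.00)(50.00) + (2160.00)(9.00) + (2160.00)(91.00) = 336000.00 cm³
x_c = 391680.00 / 6720.00 = 58.29 cm
y_c = 336000.00 / 6720.00 = 50.00 cm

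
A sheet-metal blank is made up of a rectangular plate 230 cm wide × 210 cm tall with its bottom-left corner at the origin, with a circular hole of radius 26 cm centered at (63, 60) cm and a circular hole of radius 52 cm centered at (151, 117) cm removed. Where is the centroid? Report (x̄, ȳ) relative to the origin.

x̄ = 109.81 cm, ȳ = 104.83 cm

plate: A = 230 × 210 = 48300.00, centroid at (115.00, 105.00).
hole 1: A = −π·26² = -2123.72, centroid at (63.00, 60.00).
hole 2: A = −π·52² = -8494.87, centroid at (151.00, 117.00).
ΣA = 37681.42 cm²
ΣAx̄ = (48300.00)(115.00) + (-2123.72)(63.00) + (-8494.87)(151.00) = 4137981.01 cm³
ΣAȳ = (48300.00)(105.00) + (-2123.72)(60.00) + (-8494.87)(117.00) = 3950177.62 cm³
x̄ = 4137981.01 / 37681.42 = 109.81 cm
ȳ = 3950177.62 / 37681.42 = 104.83 cm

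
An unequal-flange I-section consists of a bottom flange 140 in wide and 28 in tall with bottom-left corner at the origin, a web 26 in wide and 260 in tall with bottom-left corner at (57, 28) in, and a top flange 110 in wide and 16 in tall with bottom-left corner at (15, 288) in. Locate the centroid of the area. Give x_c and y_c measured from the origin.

x_c = 70.00 in, y_c = 132.15 in

bottom flange: A = 140 × 28 = 3920.00, centroid at (70.00, 14.00).
web: A = 26 × 260 = 6760.00, centroid at (70.00, 158.00).
top flange: A = 110 × 16 = 1760.00, centroid at (70.00, 296.00).
ΣA = 12440.00 in², ΣAx_c = 870800.00 in³, ΣAy_c = 1643920.00 in³.
x_c = 870800.00/12440.00 = 70.00 in; y_c = 1643920.00/12440.00 = 132.15 in.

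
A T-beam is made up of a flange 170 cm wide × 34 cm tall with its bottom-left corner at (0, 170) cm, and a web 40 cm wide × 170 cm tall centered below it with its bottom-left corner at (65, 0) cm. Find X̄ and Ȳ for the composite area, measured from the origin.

X̄ = 85.00 cm, Ȳ = 131.86 cm

Part | A | x̄ᵢ | ȳᵢ | A·x̄ᵢ | A·ȳᵢ
web | 6800.00 | 85.00 | 85.00 | 578000.00 | 578000.00
flange | 5780.00 | 85.00 | 187.00 | 491300.00 | 1080860.00
Σ | 12580.00 |  |  | 1069300.00 | 1658860.00
X̄ = 1069300.00 / 12580.00 = 85.00 cm
Ȳ = 1658860.00 / 12580.00 = 131.86 cm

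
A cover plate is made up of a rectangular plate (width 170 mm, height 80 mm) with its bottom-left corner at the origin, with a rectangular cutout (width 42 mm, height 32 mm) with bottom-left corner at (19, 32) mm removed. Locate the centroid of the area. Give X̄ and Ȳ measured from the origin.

X̄ = 89.93 mm, Ȳ = 39.12 mm

Part | A | x̄ᵢ | ȳᵢ | A·x̄ᵢ | A·ȳᵢ
plate | 13600.00 | 85.00 | 40.00 | 1156000.00 | 544000.00
hole | -1344.00 | 40.00 | 48.00 | -53760.00 | -64512.00
Σ | 12256.00 |  |  | 1102240.00 | 479488.00
X̄ = 1102240.00 / 12256.00 = 89.93 mm
Ȳ = 479488.00 / 12256.00 = 39.12 mm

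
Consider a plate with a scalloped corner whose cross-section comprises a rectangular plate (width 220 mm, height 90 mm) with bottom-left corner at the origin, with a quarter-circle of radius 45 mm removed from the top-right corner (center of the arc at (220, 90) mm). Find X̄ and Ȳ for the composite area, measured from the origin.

plate: A = 220 × 90 = 19800.00, centroid at (110.00, 45.00).
removed quarter-circle: A = −¼π·45² = -1590.43, centroid at (200.90, 70.90).
ΣA = 18209.57 mm², ΣAX̄ = 1858480.12 mm³, ΣAȲ = 778236.18 mm³.
X̄ = 1858480.12/18209.57 = 102.06 mm; Ȳ = 778236.18/18209.57 = 42.74 mm.

X̄ = 102.06 mm, Ȳ = 42.74 mm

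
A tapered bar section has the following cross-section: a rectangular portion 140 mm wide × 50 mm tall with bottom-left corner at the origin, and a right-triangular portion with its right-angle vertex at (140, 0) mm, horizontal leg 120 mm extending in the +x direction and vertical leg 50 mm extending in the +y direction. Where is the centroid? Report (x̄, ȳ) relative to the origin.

x̄ = 103.00 mm, ȳ = 22.50 mm

rectangular portion: A = 140 × 50 = 7000.00, centroid at (70.00, 25.00).
triangular portion: A = ½·120·50 = 3000.00, centroid at (180.00, 16.67).
ΣA = 10000.00 mm²
ΣAx̄ = (7000.00)(70.00) + (3000.00)(180.00) = 1030000.00 mm³
ΣAȳ = (7000.00)(25.00) + (3000.00)(16.67) = 225000.00 mm³
x̄ = 1030000.00 / 10000.00 = 103.00 mm
ȳ = 225000.00 / 10000.00 = 22.50 mm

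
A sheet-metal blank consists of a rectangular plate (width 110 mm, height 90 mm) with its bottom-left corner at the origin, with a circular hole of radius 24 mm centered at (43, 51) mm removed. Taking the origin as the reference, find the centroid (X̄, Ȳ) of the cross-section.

plate: A = 110 × 90 = 9900.00, centroid at (55.00, 45.00).
hole: A = −π·24² = -1809.56, centroid at (43.00, 51.00).
ΣA = 8090.44 mm²
ΣAX̄ = (9900.00)(55.00) + (-1809.56)(43.00) = 466689.03 mm³
ΣAȲ = (9900.00)(45.00) + (-1809.56)(51.00) = 353212.57 mm³
X̄ = 466689.03 / 8090.44 = 57.68 mm
Ȳ = 353212.57 / 8090.44 = 43.66 mm

X̄ = 57.68 mm, Ȳ = 43.66 mm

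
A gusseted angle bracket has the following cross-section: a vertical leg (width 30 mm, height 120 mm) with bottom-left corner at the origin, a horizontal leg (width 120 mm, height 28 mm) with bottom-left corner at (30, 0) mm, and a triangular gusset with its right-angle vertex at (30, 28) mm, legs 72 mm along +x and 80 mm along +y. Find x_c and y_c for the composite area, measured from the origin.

x_c = 52.02 mm, y_c = 42.73 mm

Part | A | x̄ᵢ | ȳᵢ | A·x̄ᵢ | A·ȳᵢ
vertical leg | 3600.00 | 15.00 | 60.00 | 54000.00 | 216000.00
horizontal leg | 3360.00 | 90.00 | 14.00 | 302400.00 | 47040.00
gusset | 2880.00 | 54.00 | 54.67 | 155520.00 | 157440.00
Σ | 9840.00 |  |  | 511920.00 | 420480.00
x_c = 511920.00 / 9840.00 = 52.02 mm
y_c = 420480.00 / 9840.00 = 42.73 mm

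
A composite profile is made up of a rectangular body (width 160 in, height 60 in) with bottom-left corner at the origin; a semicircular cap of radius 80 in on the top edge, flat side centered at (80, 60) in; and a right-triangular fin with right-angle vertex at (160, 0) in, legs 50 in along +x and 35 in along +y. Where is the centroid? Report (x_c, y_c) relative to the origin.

x_c = 84.12 in, y_c = 60.54 in

rectangular body: A = 160 × 60 = 9600.00, centroid at (80.00, 30.00).
semicircular top: A = ½π·80² = 10053.10, centroid at (80.00, 93.95).
triangular fin: A = ½·50·35 = 875.00, centroid at (176.67, 11.67).
ΣA = 20528.10 in²
ΣAx_c = (9600.00)(80.00) + (10053.10)(80.00) + (875.00)(176.67) = 1726831.05 in³
ΣAy_c = (9600.00)(30.00) + (10053.10)(93.95) + (875.00)(11.67) = 1242727.46 in³
x_c = 1726831.05 / 20528.10 = 84.12 in
y_c = 1242727.46 / 20528.10 = 60.54 in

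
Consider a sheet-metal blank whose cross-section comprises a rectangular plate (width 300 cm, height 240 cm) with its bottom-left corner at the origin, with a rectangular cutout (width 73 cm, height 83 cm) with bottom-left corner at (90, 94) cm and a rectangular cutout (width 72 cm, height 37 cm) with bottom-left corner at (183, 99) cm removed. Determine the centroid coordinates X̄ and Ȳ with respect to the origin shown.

plate: A = 300 × 240 = 72000.00, centroid at (150.00, 120.00).
hole 1: A = −(73 × 83) = -6059.00, centroid at (126.50, 135.50).
hole 2: A = −(72 × 37) = -2664.00, centroid at (219.00, 117.50).
ΣA = 63277.00 cm²
ΣAX̄ = (72000.00)(150.00) + (-6059.00)(126.50) + (-2664.00)(219.00) = 9450120.50 cm³
ΣAȲ = (72000.00)(120.00) + (-6059.00)(135.50) + (-2664.00)(117.50) = 7505985.50 cm³
X̄ = 9450120.50 / 63277.00 = 149.35 cm
Ȳ = 7505985.50 / 63277.00 = 118.62 cm

X̄ = 149.35 cm, Ȳ = 118.62 cm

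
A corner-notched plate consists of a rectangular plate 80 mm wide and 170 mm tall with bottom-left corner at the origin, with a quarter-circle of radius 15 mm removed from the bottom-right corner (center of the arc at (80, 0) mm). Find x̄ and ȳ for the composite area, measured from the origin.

x̄ = 39.56 mm, ȳ = 86.04 mm

plate: A = 80 × 170 = 13600.00, centroid at (40.00, 85.00).
removed quarter-circle: A = −¼π·15² = -176.71, centroid at (73.63, 6.37).
ΣA = 13423.29 mm²
ΣAx̄ = (13600.00)(40.00) + (-176.71)(73.63) = 530987.83 mm³
ΣAȳ = (13600.00)(85.00) + (-176.71)(6.37) = 1154875.00 mm³
x̄ = 530987.83 / 13423.29 = 39.56 mm
ȳ = 1154875.00 / 13423.29 = 86.04 mm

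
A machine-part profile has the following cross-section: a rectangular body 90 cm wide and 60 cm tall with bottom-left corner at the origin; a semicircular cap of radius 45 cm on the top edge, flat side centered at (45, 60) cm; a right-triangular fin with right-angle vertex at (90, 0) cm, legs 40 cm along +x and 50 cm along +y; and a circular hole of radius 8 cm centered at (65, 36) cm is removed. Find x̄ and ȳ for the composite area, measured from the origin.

rectangular body: A = 90 × 60 = 5400.00, centroid at (45.00, 30.00).
semicircular top: A = ½π·45² = 3180.86, centroid at (45.00, 79.10).
triangular fin: A = ½·40·50 = 1000.00, centroid at (103.33, 16.67).
hole: A = −π·8² = -201.06, centroid at (65.00, 36.00).
ΣA = 9379.80 cm²
ΣAx̄ = (5400.00)(45.00) + (3180.86)(45.00) + (1000.00)(103.33) + (-201.06)(65.00) = 476403.12 cm³
ΣAȳ = (5400.00)(30.00) + (3180.86)(79.10) + (1000.00)(16.67) + (-201.06)(36.00) = 423030.19 cm³
x̄ = 476403.12 / 9379.80 = 50.79 cm
ȳ = 423030.19 / 9379.80 = 45.10 cm

x̄ = 50.79 cm, ȳ = 45.10 cm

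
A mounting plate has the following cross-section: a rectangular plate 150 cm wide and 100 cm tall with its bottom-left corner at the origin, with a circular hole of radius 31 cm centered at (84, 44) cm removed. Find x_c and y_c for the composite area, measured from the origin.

plate: A = 150 × 100 = 15000.00, centroid at (75.00, 50.00).
hole: A = −π·31² = -3019.07, centroid at (84.00, 44.00).
ΣA = 11980.93 cm², ΣAx_c = 871398.07 cm³, ΣAy_c = 617160.90 cm³.
x_c = 871398.07/11980.93 = 72.73 cm; y_c = 617160.90/11980.93 = 51.51 cm.

x_c = 72.73 cm, y_c = 51.51 cm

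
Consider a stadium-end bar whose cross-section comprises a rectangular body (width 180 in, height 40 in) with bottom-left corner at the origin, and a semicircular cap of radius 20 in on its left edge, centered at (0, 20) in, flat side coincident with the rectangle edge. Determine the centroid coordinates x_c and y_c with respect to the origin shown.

rectangular body: A = 180 × 40 = 7200.00, centroid at (90.00, 20.00).
semicircular end: A = ½π·20² = 628.32, centroid at (-8.49, 20.00).
ΣA = 7828.32 in², ΣAx_c = 642666.67 in³, ΣAy_c = 156566.37 in³.
x_c = 642666.67/7828.32 = 82.10 in; y_c = 156566.37/7828.32 = 20.00 in.

x_c = 82.10 in, y_c = 20.00 in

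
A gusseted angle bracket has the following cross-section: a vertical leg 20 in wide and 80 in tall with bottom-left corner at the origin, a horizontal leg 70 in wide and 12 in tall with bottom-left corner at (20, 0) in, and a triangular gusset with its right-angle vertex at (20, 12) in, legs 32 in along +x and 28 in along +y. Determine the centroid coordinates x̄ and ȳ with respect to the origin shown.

x̄ = 26.29 in, ȳ = 27.22 in

Part | A | x̄ᵢ | ȳᵢ | A·x̄ᵢ | A·ȳᵢ
vertical leg | 1600.00 | 10.00 | 40.00 | 16000.00 | 64000.00
horizontal leg | 840.00 | 55.00 | 6.00 | 46200.00 | 5040.00
gusset | 448.00 | 30.67 | 21.33 | 13738.67 | 9557.33
Σ | 2888.00 |  |  | 75938.67 | 78597.33
x̄ = 75938.67 / 2888.00 = 26.29 in
ȳ = 78597.33 / 2888.00 = 27.22 in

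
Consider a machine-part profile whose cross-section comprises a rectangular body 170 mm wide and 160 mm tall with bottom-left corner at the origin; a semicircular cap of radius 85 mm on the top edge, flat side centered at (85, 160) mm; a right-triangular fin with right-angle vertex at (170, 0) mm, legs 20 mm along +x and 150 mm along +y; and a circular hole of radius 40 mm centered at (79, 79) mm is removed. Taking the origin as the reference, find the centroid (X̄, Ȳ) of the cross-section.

rectangular body: A = 170 × 160 = 27200.00, centroid at (85.00, 80.00).
semicircular top: A = ½π·85² = 11349.00, centroid at (85.00, 196.08).
triangular fin: A = ½·20·150 = 1500.00, centroid at (176.67, 50.00).
hole: A = −π·40² = -5026.55, centroid at (79.00, 79.00).
ΣA = 35022.46 mm², ΣAX̄ = 3144567.98 mm³, ΣAȲ = 4079159.91 mm³.
X̄ = 3144567.98/35022.46 = 89.79 mm; Ȳ = 4079159.91/35022.46 = 116.47 mm.

X̄ = 89.79 mm, Ȳ = 116.47 mm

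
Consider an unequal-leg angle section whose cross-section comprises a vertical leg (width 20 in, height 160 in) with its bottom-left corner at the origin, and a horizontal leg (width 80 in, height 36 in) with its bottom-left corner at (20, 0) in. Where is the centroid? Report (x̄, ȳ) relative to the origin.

vertical leg: A = 20 × 160 = 3200.00, centroid at (10.00, 80.00).
horizontal leg: A = 80 × 36 = 2880.00, centroid at (60.00, 18.00).
ΣA = 6080.00 in², ΣAx̄ = 204800.00 in³, ΣAȳ = 307840.00 in³.
x̄ = 204800.00/6080.00 = 33.68 in; ȳ = 307840.00/6080.00 = 50.63 in.

x̄ = 33.68 in, ȳ = 50.63 in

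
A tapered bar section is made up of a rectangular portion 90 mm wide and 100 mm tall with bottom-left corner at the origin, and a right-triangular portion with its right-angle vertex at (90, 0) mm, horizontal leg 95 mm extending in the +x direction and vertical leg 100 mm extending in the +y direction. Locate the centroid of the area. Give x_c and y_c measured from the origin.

x_c = 71.48 mm, y_c = 44.24 mm

rectangular portion: A = 90 × 100 = 9000.00, centroid at (45.00, 50.00).
triangular portion: A = ½·95·100 = 4750.00, centroid at (121.67, 33.33).
ΣA = 13750.00 mm²
ΣAx_c = (9000.00)(45.00) + (4750.00)(121.67) = 982916.67 mm³
ΣAy_c = (9000.00)(50.00) + (4750.00)(33.33) = 608333.33 mm³
x_c = 982916.67 / 13750.00 = 71.48 mm
y_c = 608333.33 / 13750.00 = 44.24 mm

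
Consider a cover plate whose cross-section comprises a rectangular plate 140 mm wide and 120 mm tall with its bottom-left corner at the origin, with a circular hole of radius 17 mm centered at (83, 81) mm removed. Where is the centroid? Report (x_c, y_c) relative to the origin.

Part | A | x̄ᵢ | ȳᵢ | A·x̄ᵢ | A·ȳᵢ
plate | 16800.00 | 70.00 | 60.00 | 1176000.00 | 1008000.00
hole | -907.92 | 83.00 | 81.00 | -75357.38 | -73541.54
Σ | 15892.08 |  |  | 1100642.62 | 934458.46
x_c = 1100642.62 / 15892.08 = 69.26 mm
y_c = 934458.46 / 15892.08 = 58.80 mm

x_c = 69.26 mm, y_c = 58.80 mm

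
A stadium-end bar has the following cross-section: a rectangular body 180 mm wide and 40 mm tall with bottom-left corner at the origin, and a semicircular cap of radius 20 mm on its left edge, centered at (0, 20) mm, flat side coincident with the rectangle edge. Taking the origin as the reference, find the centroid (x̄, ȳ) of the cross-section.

x̄ = 82.10 mm, ȳ = 20.00 mm

Part | A | x̄ᵢ | ȳᵢ | A·x̄ᵢ | A·ȳᵢ
rectangular body | 7200.00 | 90.00 | 20.00 | 648000.00 | 144000.00
semicircular end | 628.32 | -8.49 | 20.00 | -5333.33 | 12566.37
Σ | 7828.32 |  |  | 642666.67 | 156566.37
x̄ = 642666.67 / 7828.32 = 82.10 mm
ȳ = 156566.37 / 7828.32 = 20.00 mm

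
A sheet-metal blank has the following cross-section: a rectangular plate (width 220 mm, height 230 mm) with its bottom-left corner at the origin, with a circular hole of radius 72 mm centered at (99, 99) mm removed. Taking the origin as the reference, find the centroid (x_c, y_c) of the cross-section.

plate: A = 220 × 230 = 50600.00, centroid at (110.00, 115.00).
hole: A = −π·72² = -16286.02, centroid at (99.00, 99.00).
ΣA = 34313.98 mm²
ΣAx_c = (50600.00)(110.00) + (-16286.02)(99.00) = 3953684.38 mm³
ΣAy_c = (50600.00)(115.00) + (-16286.02)(99.00) = 4206684.38 mm³
x_c = 3953684.38 / 34313.98 = 115.22 mm
y_c = 4206684.38 / 34313.98 = 122.59 mm

x_c = 115.22 mm, y_c = 122.59 mm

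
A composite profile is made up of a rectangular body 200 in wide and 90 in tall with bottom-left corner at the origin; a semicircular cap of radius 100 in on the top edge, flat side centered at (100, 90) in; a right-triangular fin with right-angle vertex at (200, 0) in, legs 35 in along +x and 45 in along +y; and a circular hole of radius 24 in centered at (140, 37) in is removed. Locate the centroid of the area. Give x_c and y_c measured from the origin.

x_c = 100.48 in, y_c = 86.74 in

Part | A | x̄ᵢ | ȳᵢ | A·x̄ᵢ | A·ȳᵢ
rectangular body | 18000.00 | 100.00 | 45.00 | 1800000.00 | 810000.00
semicircular top | 15707.96 | 100.00 | 132.44 | 1570796.33 | 2080383.36
triangular fin | 787.50 | 211.67 | 15.00 | 166687.50 | 11812.50
hole | -1809.56 | 140.00 | 37.00 | -253338.03 | -66953.62
Σ | 32685.91 |  |  | 3284145.80 | 2835242.24
x_c = 3284145.80 / 32685.91 = 100.48 in
y_c = 2835242.24 / 32685.91 = 86.74 in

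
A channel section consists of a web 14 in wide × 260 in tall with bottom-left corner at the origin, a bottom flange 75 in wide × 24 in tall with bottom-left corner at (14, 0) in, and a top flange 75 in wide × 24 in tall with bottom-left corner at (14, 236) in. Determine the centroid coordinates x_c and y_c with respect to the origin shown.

web: A = 14 × 260 = 3640.00, centroid at (7.00, 130.00).
bottom flange: A = 75 × 24 = 1800.00, centroid at (51.50, 12.00).
top flange: A = 75 × 24 = 1800.00, centroid at (51.50, 248.00).
ΣA = 7240.00 in², ΣAx_c = 210880.00 in³, ΣAy_c = 941200.00 in³.
x_c = 210880.00/7240.00 = 29.13 in; y_c = 941200.00/7240.00 = 130.00 in.

x_c = 29.13 in, y_c = 130.00 in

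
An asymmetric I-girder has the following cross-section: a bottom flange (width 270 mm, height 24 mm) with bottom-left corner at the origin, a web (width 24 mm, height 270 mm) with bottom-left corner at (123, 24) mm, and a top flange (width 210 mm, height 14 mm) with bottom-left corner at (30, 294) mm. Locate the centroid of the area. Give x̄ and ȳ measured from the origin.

x̄ = 135.00 mm, ȳ = 125.35 mm

bottom flange: A = 270 × 24 = 6480.00, centroid at (135.00, 12.00).
web: A = 24 × 270 = 6480.00, centroid at (135.00, 159.00).
top flange: A = 210 × 14 = 2940.00, centroid at (135.00, 301.00).
ΣA = 15900.00 mm², ΣAx̄ = 2146500.00 mm³, ΣAȳ = 1993020.00 mm³.
x̄ = 2146500.00/15900.00 = 135.00 mm; ȳ = 1993020.00/15900.00 = 125.35 mm.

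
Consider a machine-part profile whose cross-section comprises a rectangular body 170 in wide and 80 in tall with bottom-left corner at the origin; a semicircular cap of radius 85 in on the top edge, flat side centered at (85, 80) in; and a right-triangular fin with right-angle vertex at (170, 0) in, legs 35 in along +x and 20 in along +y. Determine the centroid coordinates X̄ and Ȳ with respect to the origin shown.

X̄ = 86.34 in, Ȳ = 73.67 in

rectangular body: A = 170 × 80 = 13600.00, centroid at (85.00, 40.00).
semicircular top: A = ½π·85² = 11349.00, centroid at (85.00, 116.08).
triangular fin: A = ½·35·20 = 350.00, centroid at (181.67, 6.67).
ΣA = 25299.00 in²
ΣAX̄ = (13600.00)(85.00) + (11349.00)(85.00) + (350.00)(181.67) = 2184248.63 in³
ΣAȲ = (13600.00)(40.00) + (11349.00)(116.08) + (350.00)(6.67) = 1863670.28 in³
X̄ = 2184248.63 / 25299.00 = 86.34 in
Ȳ = 1863670.28 / 25299.00 = 73.67 in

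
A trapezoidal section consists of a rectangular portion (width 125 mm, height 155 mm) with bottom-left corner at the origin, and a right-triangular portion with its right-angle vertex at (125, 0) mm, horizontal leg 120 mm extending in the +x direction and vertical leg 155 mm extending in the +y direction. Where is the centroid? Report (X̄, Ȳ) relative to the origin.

X̄ = 95.74 mm, Ȳ = 69.12 mm

rectangular portion: A = 125 × 155 = 19375.00, centroid at (62.50, 77.50).
triangular portion: A = ½·120·155 = 9300.00, centroid at (165.00, 51.67).
ΣA = 28675.00 mm², ΣAX̄ = 2745437.50 mm³, ΣAȲ = 1982062.50 mm³.
X̄ = 2745437.50/28675.00 = 95.74 mm; Ȳ = 1982062.50/28675.00 = 69.12 mm.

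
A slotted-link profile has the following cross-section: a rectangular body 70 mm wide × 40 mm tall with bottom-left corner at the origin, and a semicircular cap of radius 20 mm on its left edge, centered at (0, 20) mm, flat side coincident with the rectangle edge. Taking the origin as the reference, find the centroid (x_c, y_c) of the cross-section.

Part | A | x̄ᵢ | ȳᵢ | A·x̄ᵢ | A·ȳᵢ
rectangular body | 2800.00 | 35.00 | 20.00 | 98000.00 | 56000.00
semicircular end | 628.32 | -8.49 | 20.00 | -5333.33 | 12566.37
Σ | 3428.32 |  |  | 92666.67 | 68566.37
x_c = 92666.67 / 3428.32 = 27.03 mm
y_c = 68566.37 / 3428.32 = 20.00 mm

x_c = 27.03 mm, y_c = 20.00 mm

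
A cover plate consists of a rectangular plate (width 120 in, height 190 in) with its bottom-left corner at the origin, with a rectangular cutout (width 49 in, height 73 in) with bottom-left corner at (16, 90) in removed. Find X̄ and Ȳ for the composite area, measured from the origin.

X̄ = 63.63 in, Ȳ = 89.14 in

Part | A | x̄ᵢ | ȳᵢ | A·x̄ᵢ | A·ȳᵢ
plate | 22800.00 | 60.00 | 95.00 | 1368000.00 | 2166000.00
hole | -3577.00 | 40.50 | 126.50 | -144868.50 | -452490.50
Σ | 19223.00 |  |  | 1223131.50 | 1713509.50
X̄ = 1223131.50 / 19223.00 = 63.63 in
Ȳ = 1713509.50 / 19223.00 = 89.14 in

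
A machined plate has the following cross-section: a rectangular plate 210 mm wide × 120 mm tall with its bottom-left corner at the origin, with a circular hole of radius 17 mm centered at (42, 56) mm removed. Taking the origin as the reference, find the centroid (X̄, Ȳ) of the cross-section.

X̄ = 107.35 mm, Ȳ = 60.15 mm

Part | A | x̄ᵢ | ȳᵢ | A·x̄ᵢ | A·ȳᵢ
plate | 25200.00 | 105.00 | 60.00 | 2646000.00 | 1512000.00
hole | -907.92 | 42.00 | 56.00 | -38132.65 | -50843.54
Σ | 24292.08 |  |  | 2607867.35 | 1461156.46
X̄ = 2607867.35 / 24292.08 = 107.35 mm
Ȳ = 1461156.46 / 24292.08 = 60.15 mm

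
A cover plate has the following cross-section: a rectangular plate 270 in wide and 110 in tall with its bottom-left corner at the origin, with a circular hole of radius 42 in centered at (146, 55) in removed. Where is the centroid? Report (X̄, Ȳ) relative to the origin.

plate: A = 270 × 110 = 29700.00, centroid at (135.00, 55.00).
hole: A = −π·42² = -5541.77, centroid at (146.00, 55.00).
ΣA = 24158.23 in²
ΣAX̄ = (29700.00)(135.00) + (-5541.77)(146.00) = 3200401.66 in³
ΣAȲ = (29700.00)(55.00) + (-5541.77)(55.00) = 1328702.68 in³
X̄ = 3200401.66 / 24158.23 = 132.48 in
Ȳ = 1328702.68 / 24158.23 = 55.00 in

X̄ = 132.48 in, Ȳ = 55.00 in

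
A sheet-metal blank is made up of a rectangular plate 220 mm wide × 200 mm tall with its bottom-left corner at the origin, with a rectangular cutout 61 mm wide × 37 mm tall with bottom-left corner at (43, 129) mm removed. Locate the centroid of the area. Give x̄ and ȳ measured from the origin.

plate: A = 220 × 200 = 44000.00, centroid at (110.00, 100.00).
hole: A = −(61 × 37) = -2257.00, centroid at (73.50, 147.50).
ΣA = 41743.00 mm², ΣAx̄ = 4674110.50 mm³, ΣAȳ = 4067092.50 mm³.
x̄ = 4674110.50/41743.00 = 111.97 mm; ȳ = 4067092.50/41743.00 = 97.43 mm.

x̄ = 111.97 mm, ȳ = 97.43 mm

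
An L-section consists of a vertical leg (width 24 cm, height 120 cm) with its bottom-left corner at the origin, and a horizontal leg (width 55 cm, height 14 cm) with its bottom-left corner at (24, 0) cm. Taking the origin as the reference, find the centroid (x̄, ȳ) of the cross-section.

x̄ = 20.33 cm, ȳ = 48.82 cm

Part | A | x̄ᵢ | ȳᵢ | A·x̄ᵢ | A·ȳᵢ
vertical leg | 2880.00 | 12.00 | 60.00 | 34560.00 | 172800.00
horizontal leg | 770.00 | 51.50 | 7.00 | 39655.00 | 5390.00
Σ | 3650.00 |  |  | 74215.00 | 178190.00
x̄ = 74215.00 / 3650.00 = 20.33 cm
ȳ = 178190.00 / 3650.00 = 48.82 cm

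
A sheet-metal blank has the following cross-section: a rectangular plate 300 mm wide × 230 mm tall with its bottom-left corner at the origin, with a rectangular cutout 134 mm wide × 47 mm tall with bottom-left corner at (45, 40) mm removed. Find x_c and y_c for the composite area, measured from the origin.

x_c = 153.82 mm, y_c = 120.17 mm

Part | A | x̄ᵢ | ȳᵢ | A·x̄ᵢ | A·ȳᵢ
plate | 69000.00 | 150.00 | 115.00 | 10350000.00 | 7935000.00
hole | -6298.00 | 112.00 | 63.50 | -705376.00 | -399923.00
Σ | 62702.00 |  |  | 9644624.00 | 7535077.00
x_c = 9644624.00 / 62702.00 = 153.82 mm
y_c = 7535077.00 / 62702.00 = 120.17 mm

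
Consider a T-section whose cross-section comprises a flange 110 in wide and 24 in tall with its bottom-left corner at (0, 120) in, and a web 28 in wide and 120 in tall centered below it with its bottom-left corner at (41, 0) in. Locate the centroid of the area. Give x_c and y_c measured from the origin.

Part | A | x̄ᵢ | ȳᵢ | A·x̄ᵢ | A·ȳᵢ
web | 3360.00 | 55.00 | 60.00 | 184800.00 | 201600.00
flange | 2640.00 | 55.00 | 132.00 | 145200.00 | 348480.00
Σ | 6000.00 |  |  | 330000.00 | 550080.00
x_c = 330000.00 / 6000.00 = 55.00 in
y_c = 550080.00 / 6000.00 = 91.68 in

x_c = 55.00 in, y_c = 91.68 in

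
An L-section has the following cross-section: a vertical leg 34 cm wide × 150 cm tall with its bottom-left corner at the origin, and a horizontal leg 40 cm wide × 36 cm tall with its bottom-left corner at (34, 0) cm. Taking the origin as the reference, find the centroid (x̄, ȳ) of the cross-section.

Part | A | x̄ᵢ | ȳᵢ | A·x̄ᵢ | A·ȳᵢ
vertical leg | 5100.00 | 17.00 | 75.00 | 86700.00 | 382500.00
horizontal leg | 1440.00 | 54.00 | 18.00 | 77760.00 | 25920.00
Σ | 6540.00 |  |  | 164460.00 | 408420.00
x̄ = 164460.00 / 6540.00 = 25.15 cm
ȳ = 408420.00 / 6540.00 = 62.45 cm

x̄ = 25.15 cm, ȳ = 62.45 cm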